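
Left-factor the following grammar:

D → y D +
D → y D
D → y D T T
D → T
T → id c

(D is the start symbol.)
Left-factoring transforms A → αβ₁ | αβ₂ into A → αA' and A' → β₁ | β₂
(α is the longest common prefix among the alternatives). Repeat until
no nonterminal has two alternatives with a common prefix.

Round 1: D has alternatives sharing prefix 'y D'. Introduce D': D → y D D'
  Add: D' → +
  Add: D' → ε
  Add: D' → T T

No remaining common prefixes — done.

Resulting grammar:
D → y D D'
D' → +
D' → ε
D' → T T
D → T
T → id c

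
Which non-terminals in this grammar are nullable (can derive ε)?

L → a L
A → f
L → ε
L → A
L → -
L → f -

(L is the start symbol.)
ε-productions: L → ε
So L is immediately nullable.
No further non-terminal can be added: every production for the remaining non-terminals contains a terminal or a non-nullable non-terminal.
Nullable = { 'L' }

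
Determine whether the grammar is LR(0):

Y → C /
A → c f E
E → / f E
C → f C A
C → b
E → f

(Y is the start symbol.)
A grammar is LR(0) if no state in the canonical LR(0) collection has:
  - both a shift item (dot before a terminal) and a complete item (shift-reduce conflict), or
  - two or more complete items (reduce-reduce conflict; the accept item [Y' → Y .] counts as a complete item here).

Augment with Y' → Y and build the canonical LR(0) collection (I0 = CLOSURE({[Y' → . Y]}), then GOTO on every symbol after a dot until no new states appear). It has 15 states:
  I0: { [C → . b], [C → . f C A], [Y → . C /], [Y' → . Y] }  — shift
  I1: { [Y → C . /] }  — shift
  I2: { [Y' → Y .] }  — accept
  I3: { [C → b .] }  — reduce
  I4: { [C → . b], [C → . f C A], [C → f . C A] }  — shift
  I5: { [A → . c f E], [C → f C . A] }  — shift
  I6: { [C → f C A .] }  — reduce
  I7: { [A → c . f E] }  — shift
  I8: { [A → c f . E], [E → . / f E], [E → . f] }  — shift
  I9: { [E → / . f E] }  — shift
  I10: { [A → c f E .] }  — reduce
  I11: { [E → f .] }  — reduce
  I12: { [E → . / f E], [E → . f], [E → / f . E] }  — shift
  I13: { [E → / f E .] }  — reduce
  I14: { [Y → C / .] }  — reduce

Every state is either a pure shift/goto state or contains exactly one complete item and nothing to shift — no conflicts. The grammar is LR(0).

Answer: Yes, the grammar is LR(0)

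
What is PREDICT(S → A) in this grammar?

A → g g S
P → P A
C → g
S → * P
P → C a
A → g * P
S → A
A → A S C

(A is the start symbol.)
{ 'g' }

PREDICT(S → A) = (FIRST(RHS) \ {ε}) ∪ (FOLLOW(S) if ε ∈ FIRST(RHS), i.e. RHS ⇒* ε)
FIRST(A) = { 'g' }
FIRST(A) = { 'g' }
ε ∉ FIRST(A), so FOLLOW(S) is not added.
PREDICT(S → A) = { 'g' }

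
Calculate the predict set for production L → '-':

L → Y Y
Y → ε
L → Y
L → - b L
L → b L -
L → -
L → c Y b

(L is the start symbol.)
{ '-' }

PREDICT(L → '-') = (FIRST(RHS) \ {ε}) ∪ (FOLLOW(L) if ε ∈ FIRST(RHS), i.e. RHS ⇒* ε)
FIRST('-') = { '-' }
ε ∉ FIRST('-'), so FOLLOW(L) is not added.
PREDICT(L → '-') = { '-' }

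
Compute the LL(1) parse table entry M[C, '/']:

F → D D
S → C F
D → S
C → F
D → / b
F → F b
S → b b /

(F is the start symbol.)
To find M[C, '/'], we find productions for C where '/' is in the predict set (PREDICT(N → α) = (FIRST(α) \ {ε}) ∪ (FOLLOW(N) if α ⇒* ε)).

Relevant sets:
  FIRST(F) = { '/', 'b' }

C → F: PREDICT = { '/', 'b' }
  '/' is in predict set, so this production goes in M[C, '/']

M[C, '/'] = C → F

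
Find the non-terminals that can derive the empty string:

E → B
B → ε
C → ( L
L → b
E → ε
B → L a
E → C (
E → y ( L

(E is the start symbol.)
A non-terminal is nullable if it can derive ε (the empty string): either it has an ε-production, or it has a production whose right-hand side consists entirely of nullable non-terminals.

ε-productions: B → ε, E → ε
So B, E are immediately nullable.
No further non-terminal can be added: every production for the remaining non-terminals contains a terminal or a non-nullable non-terminal.
Nullable = { 'B', 'E' }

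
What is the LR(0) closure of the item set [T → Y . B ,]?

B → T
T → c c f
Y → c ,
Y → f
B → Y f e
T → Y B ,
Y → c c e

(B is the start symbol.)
Start with: [T → Y . B ,]
  [T → Y . B ,] has the dot before B: add [B → . T], [B → . Y f e]
  [B → . T] has the dot before T: add [T → . c c f], [T → . Y B ,]
  [B → . Y f e] has the dot before Y: add [Y → . c ,], [Y → . f], [Y → . c c e]
No further items can be added.

CLOSURE = { [B → . T], [B → . Y f e], [T → . Y B ,], [T → . c c f], [T → Y . B ,], [Y → . c ,], [Y → . c c e], [Y → . f] }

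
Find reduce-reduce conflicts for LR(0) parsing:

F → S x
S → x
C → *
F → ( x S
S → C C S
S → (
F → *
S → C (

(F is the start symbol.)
Augment with F' → F and build the canonical LR(0) collection (I0 = CLOSURE({[F' → . F]}), then GOTO on every symbol after a dot until no new states appear). It has 15 states:
  I0: { [C → . *], [F → . ( x S], [F → . *], [F → . S x], [F' → . F], [S → . (], [S → . C (], [S → . C C S], [S → . x] }  — shift
  I1: { [F → ( . x S], [S → ( .] }  — shift, reduce
  I2: { [C → * .], [F → * .] }  — 2 reduces
  I3: { [C → . *], [S → C . (], [S → C . C S] }  — shift
  I4: { [F' → F .] }  — accept
  I5: { [F → S . x] }  — shift
  I6: { [S → x .] }  — reduce
  I7: { [F → S x .] }  — reduce
  I8: { [S → C ( .] }  — reduce
  I9: { [C → * .] }  — reduce
  I10: { [C → . *], [S → . (], [S → . C (], [S → . C C S], [S → . x], [S → C C . S] }  — shift
  I11: { [S → ( .] }  — reduce
  I12: { [S → C C S .] }  — reduce
  I13: { [C → . *], [F → ( x . S], [S → . (], [S → . C (], [S → . C C S], [S → . x] }  — shift
  I14: { [F → ( x S .] }  — reduce

I2 contains complete items [C → * .], [F → * .] — reduce-reduce conflict.

Answer: Yes — I2: [C → * .] vs [F → * .]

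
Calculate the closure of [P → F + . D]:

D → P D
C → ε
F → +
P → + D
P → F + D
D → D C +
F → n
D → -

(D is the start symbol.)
To compute CLOSURE, for each item [A → α.Bβ] where B is a non-terminal, add [B → .γ] for all productions B → γ; repeat for the newly added items until nothing changes.

Start with: [P → F + . D]
  [P → F + . D] has the dot before D: add [D → . P D], [D → . D C +], [D → . -]
  [D → . P D] has the dot before P: add [P → . + D], [P → . F + D]
  [P → . F + D] has the dot before F: add [F → . +], [F → . n]
No further items can be added.

CLOSURE = { [D → . -], [D → . D C +], [D → . P D], [F → . +], [F → . n], [P → . + D], [P → . F + D], [P → F + . D] }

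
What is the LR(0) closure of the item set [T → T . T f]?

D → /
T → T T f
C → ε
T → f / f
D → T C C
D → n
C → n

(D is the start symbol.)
To compute CLOSURE, for each item [A → α.Bβ] where B is a non-terminal, add [B → .γ] for all productions B → γ; repeat for the newly added items until nothing changes.

Start with: [T → T . T f]
  [T → T . T f] has the dot before T: add [T → . T T f], [T → . f / f]
No further items can be added.

CLOSURE = { [T → . T T f], [T → . f / f], [T → T . T f] }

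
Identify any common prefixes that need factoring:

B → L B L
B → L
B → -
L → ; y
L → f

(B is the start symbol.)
Yes, B has productions with common prefix 'L'

Left-factoring is needed when two productions for the same non-terminal
share a common prefix on the right-hand side.

Productions for B:
  B → L B L
  B → L
  B → -
Productions for L:
  L → ; y
  L → f

Found common prefix 'L' in productions for B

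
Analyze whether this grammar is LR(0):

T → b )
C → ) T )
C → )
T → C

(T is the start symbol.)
No. Shift-reduce conflict between [C → ) .] and [C → . )]

A grammar is LR(0) if no state in the canonical LR(0) collection has:
  - both a shift item (dot before a terminal) and a complete item (shift-reduce conflict), or
  - two or more complete items (reduce-reduce conflict; the accept item [T' → T .] counts as a complete item here).

Augment with T' → T and build the canonical LR(0) collection (I0 = CLOSURE({[T' → . T]}), then GOTO on every symbol after a dot until no new states appear). It has 8 states:
  I0: { [C → . ) T )], [C → . )], [T → . C], [T → . b )], [T' → . T] }  — shift
  I1: { [C → ) . T )], [C → ) .], [C → . ) T )], [C → . )], [T → . C], [T → . b )] }  — shift, reduce
  I2: { [T → C .] }  — reduce
  I3: { [T' → T .] }  — accept
  I4: { [T → b . )] }  — shift
  I5: { [T → b ) .] }  — reduce
  I6: { [C → ) T . )] }  — shift
  I7: { [C → ) T ) .] }  — reduce

Conflict in state I1:
  Shift-reduce conflict between [C → ) .] and [C → . )]
So the grammar is NOT LR(0).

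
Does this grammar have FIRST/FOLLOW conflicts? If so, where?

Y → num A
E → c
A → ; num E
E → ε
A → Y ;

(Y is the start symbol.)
No FIRST/FOLLOW conflicts.

A FIRST/FOLLOW conflict occurs when a non-terminal N has a nullable alternative N → β (β ⇒* ε) and another alternative N → α with FIRST(α) ∩ FOLLOW(N) ≠ ∅: on such a lookahead the parser cannot decide between expanding α and letting N vanish via β.

Nullable non-terminals: E.

E: nullable alternative(s) E → ε; FOLLOW(E) = { $, ';' }
  E → c: FIRST \ {ε} = { 'c' } — disjoint from FOLLOW(E)
  E → ε: FIRST \ {ε} = { } — this is the only nullable alternative, skip

A, Y have no nullable alternative, so no FIRST/FOLLOW check is needed there.

No FIRST/FOLLOW conflicts found.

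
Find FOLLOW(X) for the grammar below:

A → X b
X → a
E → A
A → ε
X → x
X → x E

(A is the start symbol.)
{ 'b' }

To compute FOLLOW(X), find every occurrence of X on a right-hand side N → α X β: add FIRST(β) \ {ε}, and if β is empty or nullable also add FOLLOW(N). Iterate to a fixed point.

In A → X b: X is followed by b, add FIRST(b) \ {ε} = { 'b' }

Taking the union: FOLLOW(X) = { 'b' }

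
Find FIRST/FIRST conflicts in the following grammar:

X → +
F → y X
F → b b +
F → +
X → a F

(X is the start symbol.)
No FIRST/FIRST conflicts.

A FIRST/FIRST conflict occurs when two productions N → α and N → β for the same non-terminal have FIRST(α) ∩ FIRST(β) ≠ ∅ (with ε ∈ FIRST of a nullable right-hand side, so two nullable alternatives also conflict).

Productions for X:
  X → +: FIRST = { '+' }
  X → a F: FIRST = { 'a' }
Productions for F:
  F → y X: FIRST = { 'y' }
  F → b b +: FIRST = { 'b' }
  F → +: FIRST = { '+' }

All alternatives of each non-terminal have pairwise disjoint FIRST sets.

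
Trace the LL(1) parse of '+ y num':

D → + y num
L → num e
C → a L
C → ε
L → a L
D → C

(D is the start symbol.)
Stack is shown with the top on the left.

Stack      Input      Action
----------------------------
D $        + y num $  output D → + y num
+ y num $  + y num $  match '+'
y num $    y num $    match 'y'
num $      num $      match 'num'
$          $          accept

The string is accepted.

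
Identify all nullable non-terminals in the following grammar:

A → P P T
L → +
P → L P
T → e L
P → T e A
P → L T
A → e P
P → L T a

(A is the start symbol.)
A non-terminal is nullable if it can derive ε (the empty string): either it has an ε-production, or it has a production whose right-hand side consists entirely of nullable non-terminals.

There are no ε-productions, so no non-terminal can derive ε.
No non-terminals are nullable.

Answer: None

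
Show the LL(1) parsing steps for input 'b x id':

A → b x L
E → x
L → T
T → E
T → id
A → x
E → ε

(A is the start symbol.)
Stack is shown with the top on the left.

Stack    Input     Action
-------------------------
A $      b x id $  output A → b x L
b x L $  b x id $  match 'b'
x L $    x id $    match 'x'
L $      id $      output L → T
T $      id $      output T → id
id $     id $      match 'id'
$        $         accept

The string is accepted.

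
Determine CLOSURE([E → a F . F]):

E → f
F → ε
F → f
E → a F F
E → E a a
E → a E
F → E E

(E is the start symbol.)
Start with: [E → a F . F]
  [E → a F . F] has the dot before F: add [F → .], [F → . f], [F → . E E]
  [F → . E E] has the dot before E: add [E → . f], [E → . a F F], [E → . E a a], [E → . a E]
No further items can be added.

CLOSURE = { [E → . E a a], [E → . a E], [E → . a F F], [E → . f], [E → a F . F], [F → . E E], [F → . f], [F → .] }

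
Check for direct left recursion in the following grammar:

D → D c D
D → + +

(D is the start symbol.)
Direct left recursion occurs when N → N α for some non-terminal N (the right-hand side begins with the left-hand side itself).

D → D c D: LEFT RECURSIVE (starts with D)
D → + +: starts with '+'

The grammar has direct left recursion on: D.

Answer: Yes, D is left-recursive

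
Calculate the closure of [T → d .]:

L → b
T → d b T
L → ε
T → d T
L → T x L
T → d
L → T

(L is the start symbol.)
Start with: [T → d .]
The dot is at the end, so nothing is added.

CLOSURE = { [T → d .] }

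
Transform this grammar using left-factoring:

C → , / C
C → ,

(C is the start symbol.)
C → , C'
C' → / C
C' → ε

Left-factoring transforms A → αβ₁ | αβ₂ into A → αA' and A' → β₁ | β₂
(α is the longest common prefix among the alternatives). Repeat until
no nonterminal has two alternatives with a common prefix.

Round 1: C has alternatives sharing prefix ','. Introduce C': C → , C'
  Add: C' → / C
  Add: C' → ε

No remaining common prefixes — done.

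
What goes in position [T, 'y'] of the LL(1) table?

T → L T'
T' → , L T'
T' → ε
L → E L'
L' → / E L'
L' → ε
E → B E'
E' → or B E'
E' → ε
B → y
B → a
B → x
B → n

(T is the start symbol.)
To find M[T, 'y'], we find productions for T where 'y' is in the predict set (PREDICT(N → α) = (FIRST(α) \ {ε}) ∪ (FOLLOW(N) if α ⇒* ε)).

Relevant sets:
  FIRST(L) = { 'a', 'n', 'x', 'y' }

T → L T': PREDICT = { 'a', 'n', 'x', 'y' }
  'y' is in predict set, so this production goes in M[T, 'y']

M[T, 'y'] = T → L T'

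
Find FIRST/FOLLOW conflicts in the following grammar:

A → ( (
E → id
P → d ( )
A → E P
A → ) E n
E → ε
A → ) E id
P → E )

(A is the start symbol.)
Yes. E → id with FOLLOW(E) on { 'id' }

Nullable non-terminals: E.

E: nullable alternative(s) E → ε; FOLLOW(E) = { ')', 'd', 'id', 'n' }
  E → id: FIRST \ {ε} = { 'id' } — overlaps FOLLOW(E) on { 'id' }: CONFLICT
  E → ε: FIRST \ {ε} = { } — this is the only nullable alternative, skip

A, P have no nullable alternative, so no FIRST/FOLLOW check is needed there.

So the grammar has 1 FIRST/FOLLOW conflict (marked CONFLICT above).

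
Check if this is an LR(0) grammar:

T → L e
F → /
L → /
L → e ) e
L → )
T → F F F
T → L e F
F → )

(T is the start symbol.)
Augment with T' → T and build the canonical LR(0) collection (I0 = CLOSURE({[T' → . T]}), then GOTO on every symbol after a dot until no new states appear). It has 15 states:
  I0: { [F → . )], [F → . /], [L → . )], [L → . /], [L → . e ) e], [T → . F F F], [T → . L e F], [T → . L e], [T' → . T] }  — shift
  I1: { [F → ) .], [L → ) .] }  — 2 reduces
  I2: { [F → / .], [L → / .] }  — 2 reduces
  I3: { [F → . )], [F → . /], [T → F . F F] }  — shift
  I4: { [T → L . e F], [T → L . e] }  — shift
  I5: { [T' → T .] }  — accept
  I6: { [L → e . ) e] }  — shift
  I7: { [L → e ) . e] }  — shift
  I8: { [L → e ) e .] }  — reduce
  I9: { [F → . )], [F → . /], [T → L e . F], [T → L e .] }  — shift, reduce
  I10: { [F → ) .] }  — reduce
  I11: { [F → / .] }  — reduce
  I12: { [T → L e F .] }  — reduce
  I13: { [F → . )], [F → . /], [T → F F . F] }  — shift
  I14: { [T → F F F .] }  — reduce

Conflict in state I1:
  Reduce-reduce conflict: [F → ) .] and [L → ) .]
So the grammar is NOT LR(0).

Answer: No. Reduce-reduce conflict: [F → ) .] and [L → ) .]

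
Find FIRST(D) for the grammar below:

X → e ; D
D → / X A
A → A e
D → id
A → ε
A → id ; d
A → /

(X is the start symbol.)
From D → / X A:
  - '/' is a terminal: add '/' and stop
From D → id:
  - id is a terminal: add 'id' and stop

Collecting: FIRST(D) = { '/', 'id' }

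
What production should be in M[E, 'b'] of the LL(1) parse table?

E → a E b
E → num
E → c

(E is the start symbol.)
Empty (error entry)

To find M[E, 'b'], we find productions for E where 'b' is in the predict set (PREDICT(N → α) = (FIRST(α) \ {ε}) ∪ (FOLLOW(N) if α ⇒* ε)).

E → a E b: PREDICT = { 'a' }
E → num: PREDICT = { 'num' }
E → c: PREDICT = { 'c' }

M[E, 'b'] is empty (no production applies)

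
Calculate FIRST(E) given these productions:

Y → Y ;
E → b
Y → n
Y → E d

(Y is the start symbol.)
{ 'b' }

From E → b:
  - b is a terminal: add 'b' and stop

Collecting: FIRST(E) = { 'b' }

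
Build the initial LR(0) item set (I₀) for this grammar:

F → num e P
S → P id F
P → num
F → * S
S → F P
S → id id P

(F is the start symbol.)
First, augment the grammar with F' → F
I₀ = CLOSURE({ [F' → . F] }):
  [F' → . F] has the dot before F: add [F → . num e P], [F → . * S]
No further items can be added.

I₀ = { [F → . * S], [F → . num e P], [F' → . F] }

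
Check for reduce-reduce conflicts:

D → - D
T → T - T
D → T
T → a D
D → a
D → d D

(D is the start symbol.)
No reduce-reduce conflicts

Augment with D' → D and build the canonical LR(0) collection (I0 = CLOSURE({[D' → . D]}), then GOTO on every symbol after a dot until no new states appear). It has 12 states:
  I0: { [D → . - D], [D → . T], [D → . a], [D → . d D], [D' → . D], [T → . T - T], [T → . a D] }  — shift
  I1: { [D → - . D], [D → . - D], [D → . T], [D → . a], [D → . d D], [T → . T - T], [T → . a D] }  — shift
  I2: { [D' → D .] }  — accept
  I3: { [D → T .], [T → T . - T] }  — shift, reduce
  I4: { [D → . - D], [D → . T], [D → . a], [D → . d D], [D → a .], [T → . T - T], [T → . a D], [T → a . D] }  — shift, reduce
  I5: { [D → . - D], [D → . T], [D → . a], [D → . d D], [D → d . D], [T → . T - T], [T → . a D] }  — shift
  I6: { [D → d D .] }  — reduce
  I7: { [T → a D .] }  — reduce
  I8: { [T → . T - T], [T → . a D], [T → T - . T] }  — shift
  I9: { [T → T - T .], [T → T . - T] }  — shift, reduce
  I10: { [D → . - D], [D → . T], [D → . a], [D → . d D], [T → . T - T], [T → . a D], [T → a . D] }  — shift
  I11: { [D → - D .] }  — reduce

No state contains more than one complete item.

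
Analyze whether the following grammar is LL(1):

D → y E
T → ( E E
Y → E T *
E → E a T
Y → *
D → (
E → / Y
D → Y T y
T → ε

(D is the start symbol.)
Relevant sets:
  FIRST(Y) = { '*', '/' }
  FIRST(E) = { '/' }
  FOLLOW(T) = { $, '(', '*', '/', 'a', 'y' }

For D:
  PREDICT(D → y E) = { 'y' }
  PREDICT(D → '(') = { '(' }
  PREDICT(D → Y T y) = { '*', '/' }
For T:
  PREDICT(T → '(' E E) = { '(' }
  PREDICT(T → ε) = { $, '(', '*', '/', 'a', 'y' }
For Y:
  PREDICT(Y → E T '*') = { '/' }
  PREDICT(Y → '*') = { '*' }
For E:
  PREDICT(E → E a T) = { '/' }
  PREDICT(E → '/' Y) = { '/' }

Conflict found: Predict set conflict for T: { '(' }
The grammar is NOT LL(1).

Answer: No. Predict set conflict for T: { '(' }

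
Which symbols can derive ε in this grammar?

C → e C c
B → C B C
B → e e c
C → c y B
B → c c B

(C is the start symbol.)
There are no ε-productions, so no non-terminal can derive ε.
No non-terminals are nullable.

Answer: None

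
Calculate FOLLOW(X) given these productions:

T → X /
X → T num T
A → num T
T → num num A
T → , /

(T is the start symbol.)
{ '/' }

To compute FOLLOW(X), find every occurrence of X on a right-hand side N → α X β: add FIRST(β) \ {ε}, and if β is empty or nullable also add FOLLOW(N). Iterate to a fixed point.

In T → X /: X is followed by '/', add FIRST('/') \ {ε} = { '/' }

Taking the union: FOLLOW(X) = { '/' }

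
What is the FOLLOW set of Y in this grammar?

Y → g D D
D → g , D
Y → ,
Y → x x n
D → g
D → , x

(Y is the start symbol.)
{ $ }

Y is the start symbol, so $ ∈ FOLLOW(Y).
Y does not occur on any right-hand side.

Taking the union: FOLLOW(Y) = { $ }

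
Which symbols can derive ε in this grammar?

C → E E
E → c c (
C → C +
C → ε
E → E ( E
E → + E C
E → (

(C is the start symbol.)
A non-terminal is nullable if it can derive ε (the empty string): either it has an ε-production, or it has a production whose right-hand side consists entirely of nullable non-terminals.

ε-productions: C → ε
So C is immediately nullable.
No further non-terminal can be added: every production for the remaining non-terminals contains a terminal or a non-nullable non-terminal.
Nullable = { 'C' }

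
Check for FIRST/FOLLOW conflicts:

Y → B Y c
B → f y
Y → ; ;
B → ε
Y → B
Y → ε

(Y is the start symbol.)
Yes. Y → B Y c with FOLLOW(Y) on { 'c' }; B → f y with FOLLOW(B) on { 'f' }

A FIRST/FOLLOW conflict occurs when a non-terminal N has a nullable alternative N → β (β ⇒* ε) and another alternative N → α with FIRST(α) ∩ FOLLOW(N) ≠ ∅: on such a lookahead the parser cannot decide between expanding α and letting N vanish via β.

Nullable non-terminals: B, Y.
FIRST sets used below: FIRST(B) = { 'f', ε }, FIRST(Y) = { ';', 'c', 'f', ε }

B: nullable alternative(s) B → ε; FOLLOW(B) = { $, ';', 'c', 'f' }
  B → f y: FIRST \ {ε} = { 'f' } — overlaps FOLLOW(B) on { 'f' }: CONFLICT
  B → ε: FIRST \ {ε} = { } — this is the only nullable alternative, skip

Y: nullable alternative(s) Y → B, Y → ε; FOLLOW(Y) = { $, 'c' }
  Y → B Y c: FIRST \ {ε} = { ';', 'c', 'f' } — overlaps FOLLOW(Y) on { 'c' }: CONFLICT
  Y → ; ;: FIRST \ {ε} = { ';' } — disjoint from FOLLOW(Y)
  Y → B: FIRST \ {ε} = { 'f' } — disjoint from FOLLOW(Y)
  Y → ε: FIRST \ {ε} = { } — disjoint from FOLLOW(Y)

So the grammar has 2 FIRST/FOLLOW conflicts (marked CONFLICT above).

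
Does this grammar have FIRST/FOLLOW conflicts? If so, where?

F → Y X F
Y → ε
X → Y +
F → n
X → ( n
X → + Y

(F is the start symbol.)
A FIRST/FOLLOW conflict occurs when a non-terminal N has a nullable alternative N → β (β ⇒* ε) and another alternative N → α with FIRST(α) ∩ FOLLOW(N) ≠ ∅: on such a lookahead the parser cannot decide between expanding α and letting N vanish via β.

Nullable non-terminals: Y.
Y has a nullable alternative but only one production, so nothing to check.

F, X have no nullable alternative, so no FIRST/FOLLOW check is needed there.

No FIRST/FOLLOW conflicts found.

Answer: No FIRST/FOLLOW conflicts.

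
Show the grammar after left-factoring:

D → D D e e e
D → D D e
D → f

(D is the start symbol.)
Left-factoring transforms A → αβ₁ | αβ₂ into A → αA' and A' → β₁ | β₂
(α is the longest common prefix among the alternatives). Repeat until
no nonterminal has two alternatives with a common prefix.

Round 1: D has alternatives sharing prefix 'D D e'. Introduce D': D → D D e D'
  Add: D' → e e
  Add: D' → ε

No remaining common prefixes — done.

Resulting grammar:
D → D D e D'
D' → e e
D' → ε
D → f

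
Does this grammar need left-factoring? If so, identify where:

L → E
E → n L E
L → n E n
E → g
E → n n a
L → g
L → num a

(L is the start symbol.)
Yes, E has productions with common prefix 'n'

Left-factoring is needed when two productions for the same non-terminal
share a common prefix on the right-hand side.

Productions for L:
  L → E
  L → n E n
  L → g
  L → num a
Productions for E:
  E → n L E
  E → g
  E → n n a

Found common prefix 'n' in productions for E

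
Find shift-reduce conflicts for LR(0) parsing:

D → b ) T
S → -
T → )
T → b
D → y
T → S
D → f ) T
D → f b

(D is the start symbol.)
No shift-reduce conflicts

A shift-reduce conflict occurs when an LR(0) state has both:
  - a complete (reduce) item [A → α .] (dot at the end), and
  - a shift item [B → β . c γ] (dot before a terminal).

Augment with D' → D and build the canonical LR(0) collection (I0 = CLOSURE({[D' → . D]}), then GOTO on every symbol after a dot until no new states appear). It has 14 states:
  I0: { [D → . b ) T], [D → . f ) T], [D → . f b], [D → . y], [D' → . D] }  — shift
  I1: { [D' → D .] }  — accept
  I2: { [D → b . ) T] }  — shift
  I3: { [D → f . ) T], [D → f . b] }  — shift
  I4: { [D → y .] }  — reduce
  I5: { [D → f ) . T], [S → . -], [T → . )], [T → . S], [T → . b] }  — shift
  I6: { [D → f b .] }  — reduce
  I7: { [T → ) .] }  — reduce
  I8: { [S → - .] }  — reduce
  I9: { [T → S .] }  — reduce
  I10: { [D → f ) T .] }  — reduce
  I11: { [T → b .] }  — reduce
  I12: { [D → b ) . T], [S → . -], [T → . )], [T → . S], [T → . b] }  — shift
  I13: { [D → b ) T .] }  — reduce

No state contains both a complete item and a shift item.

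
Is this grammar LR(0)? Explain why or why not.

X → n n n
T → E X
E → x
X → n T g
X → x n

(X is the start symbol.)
Augment with X' → X and build the canonical LR(0) collection (I0 = CLOSURE({[X' → . X]}), then GOTO on every symbol after a dot until no new states appear). It has 12 states:
  I0: { [X → . n T g], [X → . n n n], [X → . x n], [X' → . X] }  — shift
  I1: { [X' → X .] }  — accept
  I2: { [E → . x], [T → . E X], [X → n . T g], [X → n . n n] }  — shift
  I3: { [X → x . n] }  — shift
  I4: { [X → x n .] }  — reduce
  I5: { [T → E . X], [X → . n T g], [X → . n n n], [X → . x n] }  — shift
  I6: { [X → n T . g] }  — shift
  I7: { [X → n n . n] }  — shift
  I8: { [E → x .] }  — reduce
  I9: { [X → n n n .] }  — reduce
  I10: { [X → n T g .] }  — reduce
  I11: { [T → E X .] }  — reduce

Every state is either a pure shift/goto state or contains exactly one complete item and nothing to shift — no conflicts. The grammar is LR(0).

Answer: Yes, the grammar is LR(0)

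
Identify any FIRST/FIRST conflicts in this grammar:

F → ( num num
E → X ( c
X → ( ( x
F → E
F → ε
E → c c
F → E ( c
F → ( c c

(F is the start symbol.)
FIRST sets of the non-terminals at (or reachable through a nullable prefix from) the front of some alternative:
  FIRST(E) = { '(', 'c' }
  FIRST(X) = { '(' }

Productions for F:
  F → ( num num: FIRST = { '(' }
  F → E: FIRST = { '(', 'c' }
  F → ε: FIRST = { ε }
  F → E ( c: FIRST = { '(', 'c' }
  F → ( c c: FIRST = { '(' }
Productions for E:
  E → X ( c: FIRST = { '(' }
  E → c c: FIRST = { 'c' }
X has only one production, so no FIRST/FIRST conflict is possible there.

Conflict for F: F → ( num num and F → E
  Overlap: { '(' }
Conflict for F: F → ( num num and F → E ( c
  Overlap: { '(' }
Conflict for F: F → ( num num and F → ( c c
  Overlap: { '(' }
Conflict for F: F → E and F → E ( c
  Overlap: { '(', 'c' }
Conflict for F: F → E and F → ( c c
  Overlap: { '(' }
Conflict for F: F → E ( c and F → ( c c
  Overlap: { '(' }

Answer: Yes. F → '(' num num / F → E on { '(' }; F → '(' num num / F → E '(' c on { '(' }; F → '(' num num / F → '(' c c on { '(' }; F → E / F → E '(' c on { '(', 'c' }; F → E / F → '(' c c on { '(' }; F → E '(' c / F → '(' c c on { '(' }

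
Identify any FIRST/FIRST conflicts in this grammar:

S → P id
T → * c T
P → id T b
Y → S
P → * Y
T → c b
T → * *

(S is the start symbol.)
A FIRST/FIRST conflict occurs when two productions N → α and N → β for the same non-terminal have FIRST(α) ∩ FIRST(β) ≠ ∅ (with ε ∈ FIRST of a nullable right-hand side, so two nullable alternatives also conflict).

Productions for T:
  T → * c T: FIRST = { '*' }
  T → c b: FIRST = { 'c' }
  T → * *: FIRST = { '*' }
Productions for P:
  P → id T b: FIRST = { 'id' }
  P → * Y: FIRST = { '*' }
S, Y have only one production, so no FIRST/FIRST conflict is possible there.

Conflict for T: T → * c T and T → * *
  Overlap: { '*' }

Answer: Yes. T → '*' c T / T → '*' '*' on { '*' }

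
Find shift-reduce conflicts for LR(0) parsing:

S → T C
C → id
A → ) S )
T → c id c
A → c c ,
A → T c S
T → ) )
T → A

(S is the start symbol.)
Yes — I14: [T → ) ) .] vs [A → . ) S )]

A shift-reduce conflict occurs when an LR(0) state has both:
  - a complete (reduce) item [A → α .] (dot at the end), and
  - a shift item [B → β . c γ] (dot before a terminal).

Augment with S' → S and build the canonical LR(0) collection (I0 = CLOSURE({[S' → . S]}), then GOTO on every symbol after a dot until no new states appear). It has 17 states:
  I0: { [A → . ) S )], [A → . T c S], [A → . c c ,], [S → . T C], [S' → . S], [T → . ) )], [T → . A], [T → . c id c] }  — shift
  I1: { [A → ) . S )], [A → . ) S )], [A → . T c S], [A → . c c ,], [S → . T C], [T → ) . )], [T → . ) )], [T → . A], [T → . c id c] }  — shift
  I2: { [T → A .] }  — reduce
  I3: { [S' → S .] }  — accept
  I4: { [A → T . c S], [C → . id], [S → T . C] }  — shift
  I5: { [A → c . c ,], [T → c . id c] }  — shift
  I6: { [A → c c . ,] }  — shift
  I7: { [T → c id . c] }  — shift
  I8: { [T → c id c .] }  — reduce
  I9: { [A → c c , .] }  — reduce
  I10: { [S → T C .] }  — reduce
  I11: { [A → . ) S )], [A → . T c S], [A → . c c ,], [A → T c . S], [S → . T C], [T → . ) )], [T → . A], [T → . c id c] }  — shift
  I12: { [C → id .] }  — reduce
  I13: { [A → T c S .] }  — reduce
  I14: { [A → ) . S )], [A → . ) S )], [A → . T c S], [A → . c c ,], [S → . T C], [T → ) ) .], [T → ) . )], [T → . ) )], [T → . A], [T → . c id c] }  — shift, reduce
  I15: { [A → ) S . )] }  — shift
  I16: { [A → ) S ) .] }  — reduce

I14 contains reduce item [T → ) ) .] and shift items [A → . ) S )], [A → . c c ,], [T → . ) )], [T → ) . )], [T → . c id c] — shift-reduce conflict.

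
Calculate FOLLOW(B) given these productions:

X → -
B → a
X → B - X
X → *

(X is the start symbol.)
To compute FOLLOW(B), find every occurrence of B on a right-hand side N → α B β: add FIRST(β) \ {ε}, and if β is empty or nullable also add FOLLOW(N). Iterate to a fixed point.

In X → B - X: B is followed by '-' X, add FIRST('-' X) \ {ε} = { '-' }

Taking the union: FOLLOW(B) = { '-' }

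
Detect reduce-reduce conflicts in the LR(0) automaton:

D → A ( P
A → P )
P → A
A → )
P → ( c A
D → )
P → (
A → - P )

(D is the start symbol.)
Yes — I2: [A → ) .] vs [D → ) .]; I13: [A → - P ) .] vs [A → P ) .]; I15: [P → ( c A .] vs [P → A .]

A reduce-reduce conflict occurs when an LR(0) state has two complete items [A → α .] and [B → β .] — both call for a reduction, and with no lookahead the parser cannot choose between them.

Augment with D' → D and build the canonical LR(0) collection (I0 = CLOSURE({[D' → . D]}), then GOTO on every symbol after a dot until no new states appear). It has 16 states:
  I0: { [A → . )], [A → . - P )], [A → . P )], [D → . )], [D → . A ( P], [D' → . D], [P → . ( c A], [P → . (], [P → . A] }  — shift
  I1: { [P → ( . c A], [P → ( .] }  — shift, reduce
  I2: { [A → ) .], [D → ) .] }  — 2 reduces
  I3: { [A → - . P )], [A → . )], [A → . - P )], [A → . P )], [P → . ( c A], [P → . (], [P → . A] }  — shift
  I4: { [D → A . ( P], [P → A .] }  — shift, reduce
  I5: { [D' → D .] }  — accept
  I6: { [A → P . )] }  — shift
  I7: { [A → P ) .] }  — reduce
  I8: { [A → . )], [A → . - P )], [A → . P )], [D → A ( . P], [P → . ( c A], [P → . (], [P → . A] }  — shift
  I9: { [A → ) .] }  — reduce
  I10: { [P → A .] }  — reduce
  I11: { [A → P . )], [D → A ( P .] }  — shift, reduce
  I12: { [A → - P . )], [A → P . )] }  — shift
  I13: { [A → - P ) .], [A → P ) .] }  — 2 reduces
  I14: { [A → . )], [A → . - P )], [A → . P )], [P → ( c . A], [P → . ( c A], [P → . (], [P → . A] }  — shift
  I15: { [P → ( c A .], [P → A .] }  — 2 reduces

I2 contains complete items [A → ) .], [D → ) .] — reduce-reduce conflict.
I13 contains complete items [A → - P ) .], [A → P ) .] — reduce-reduce conflict.
I15 contains complete items [P → ( c A .], [P → A .] — reduce-reduce conflict.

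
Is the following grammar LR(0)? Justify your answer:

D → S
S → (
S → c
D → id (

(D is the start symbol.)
Augment with D' → D and build the canonical LR(0) collection (I0 = CLOSURE({[D' → . D]}), then GOTO on every symbol after a dot until no new states appear). It has 7 states:
  I0: { [D → . S], [D → . id (], [D' → . D], [S → . (], [S → . c] }  — shift
  I1: { [S → ( .] }  — reduce
  I2: { [D' → D .] }  — accept
  I3: { [D → S .] }  — reduce
  I4: { [S → c .] }  — reduce
  I5: { [D → id . (] }  — shift
  I6: { [D → id ( .] }  — reduce

Every state is either a pure shift/goto state or contains exactly one complete item and nothing to shift — no conflicts. The grammar is LR(0).

Answer: Yes, the grammar is LR(0)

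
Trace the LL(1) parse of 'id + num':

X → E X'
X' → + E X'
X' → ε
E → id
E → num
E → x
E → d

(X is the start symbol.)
Stack is shown with the top on the left.

Stack     Input       Action
----------------------------
X $       id + num $  output X → E X'
E X' $    id + num $  output E → id
id X' $   id + num $  match 'id'
X' $      + num $     output X' → + E X'
+ E X' $  + num $     match '+'
E X' $    num $       output E → num
num X' $  num $       match 'num'
X' $      $           output X' → ε
$         $           accept

The string is accepted.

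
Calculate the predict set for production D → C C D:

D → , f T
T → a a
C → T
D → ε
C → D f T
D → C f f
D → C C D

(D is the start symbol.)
{ ',', 'a', 'f' }

PREDICT(D → C C D) = (FIRST(RHS) \ {ε}) ∪ (FOLLOW(D) if ε ∈ FIRST(RHS), i.e. RHS ⇒* ε)
FIRST(C) = { ',', 'a', 'f' }
FIRST(C C D) = { ',', 'a', 'f' }
ε ∉ FIRST(C C D), so FOLLOW(D) is not added.
PREDICT(D → C C D) = { ',', 'a', 'f' }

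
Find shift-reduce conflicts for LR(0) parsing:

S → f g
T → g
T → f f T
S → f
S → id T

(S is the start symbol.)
Augment with S' → S and build the canonical LR(0) collection (I0 = CLOSURE({[S' → . S]}), then GOTO on every symbol after a dot until no new states appear). It has 10 states:
  I0: { [S → . f g], [S → . f], [S → . id T], [S' → . S] }  — shift
  I1: { [S' → S .] }  — accept
  I2: { [S → f . g], [S → f .] }  — shift, reduce
  I3: { [S → id . T], [T → . f f T], [T → . g] }  — shift
  I4: { [S → id T .] }  — reduce
  I5: { [T → f . f T] }  — shift
  I6: { [T → g .] }  — reduce
  I7: { [T → . f f T], [T → . g], [T → f f . T] }  — shift
  I8: { [T → f f T .] }  — reduce
  I9: { [S → f g .] }  — reduce

I2 contains reduce item [S → f .] and shift item [S → f . g] — shift-reduce conflict.

Answer: Yes — I2: [S → f .] vs [S → f . g]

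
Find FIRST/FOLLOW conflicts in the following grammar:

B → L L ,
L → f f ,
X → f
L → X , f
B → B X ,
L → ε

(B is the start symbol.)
Yes. L → f f ',' with FOLLOW(L) on { 'f' }; L → X ',' f with FOLLOW(L) on { 'f' }

A FIRST/FOLLOW conflict occurs when a non-terminal N has a nullable alternative N → β (β ⇒* ε) and another alternative N → α with FIRST(α) ∩ FOLLOW(N) ≠ ∅: on such a lookahead the parser cannot decide between expanding α and letting N vanish via β.

Nullable non-terminals: L.
FIRST sets used below: FIRST(X) = { 'f' }

L: nullable alternative(s) L → ε; FOLLOW(L) = { ',', 'f' }
  L → f f ,: FIRST \ {ε} = { 'f' } — overlaps FOLLOW(L) on { 'f' }: CONFLICT
  L → X , f: FIRST \ {ε} = { 'f' } — overlaps FOLLOW(L) on { 'f' }: CONFLICT
  L → ε: FIRST \ {ε} = { } — this is the only nullable alternative, skip

B, X have no nullable alternative, so no FIRST/FOLLOW check is needed there.

So the grammar has 2 FIRST/FOLLOW conflicts (marked CONFLICT above).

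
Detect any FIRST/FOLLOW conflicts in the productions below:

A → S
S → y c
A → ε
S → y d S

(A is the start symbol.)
No FIRST/FOLLOW conflicts.

A FIRST/FOLLOW conflict occurs when a non-terminal N has a nullable alternative N → β (β ⇒* ε) and another alternative N → α with FIRST(α) ∩ FOLLOW(N) ≠ ∅: on such a lookahead the parser cannot decide between expanding α and letting N vanish via β.

Nullable non-terminals: A.
FIRST sets used below: FIRST(S) = { 'y' }

A: nullable alternative(s) A → ε; FOLLOW(A) = { $ }
  A → S: FIRST \ {ε} = { 'y' } — disjoint from FOLLOW(A)
  A → ε: FIRST \ {ε} = { } — this is the only nullable alternative, skip

S has no nullable alternative, so no FIRST/FOLLOW check is needed there.

No FIRST/FOLLOW conflicts found.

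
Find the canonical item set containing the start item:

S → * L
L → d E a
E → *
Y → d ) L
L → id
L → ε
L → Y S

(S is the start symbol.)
{ [S → . * L], [S' → . S] }

First, augment the grammar with S' → S
I₀ = CLOSURE({ [S' → . S] }):
  [S' → . S] has the dot before S: add [S → . * L]
No further items can be added.

I₀ = { [S → . * L], [S' → . S] }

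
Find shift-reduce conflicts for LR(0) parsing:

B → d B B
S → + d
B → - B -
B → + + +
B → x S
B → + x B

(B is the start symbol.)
No shift-reduce conflicts

A shift-reduce conflict occurs when an LR(0) state has both:
  - a complete (reduce) item [A → α .] (dot at the end), and
  - a shift item [B → β . c γ] (dot before a terminal).

Augment with B' → B and build the canonical LR(0) collection (I0 = CLOSURE({[B' → . B]}), then GOTO on every symbol after a dot until no new states appear). It has 17 states:
  I0: { [B → . + + +], [B → . + x B], [B → . - B -], [B → . d B B], [B → . x S], [B' → . B] }  — shift
  I1: { [B → + . + +], [B → + . x B] }  — shift
  I2: { [B → - . B -], [B → . + + +], [B → . + x B], [B → . - B -], [B → . d B B], [B → . x S] }  — shift
  I3: { [B' → B .] }  — accept
  I4: { [B → . + + +], [B → . + x B], [B → . - B -], [B → . d B B], [B → . x S], [B → d . B B] }  — shift
  I5: { [B → x . S], [S → . + d] }  — shift
  I6: { [S → + . d] }  — shift
  I7: { [B → x S .] }  — reduce
  I8: { [S → + d .] }  — reduce
  I9: { [B → . + + +], [B → . + x B], [B → . - B -], [B → . d B B], [B → . x S], [B → d B . B] }  — shift
  I10: { [B → d B B .] }  — reduce
  I11: { [B → - B . -] }  — shift
  I12: { [B → - B - .] }  — reduce
  I13: { [B → + + . +] }  — shift
  I14: { [B → + x . B], [B → . + + +], [B → . + x B], [B → . - B -], [B → . d B B], [B → . x S] }  — shift
  I15: { [B → + x B .] }  — reduce
  I16: { [B → + + + .] }  — reduce

No state contains both a complete item and a shift item.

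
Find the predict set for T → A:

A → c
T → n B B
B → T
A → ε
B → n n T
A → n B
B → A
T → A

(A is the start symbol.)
{ $, 'c', 'n' }

PREDICT(T → A) = (FIRST(RHS) \ {ε}) ∪ (FOLLOW(T) if ε ∈ FIRST(RHS), i.e. RHS ⇒* ε)
FIRST(A) = { 'c', 'n', ε }
FIRST(A) = { 'c', 'n', ε }
ε ∈ FIRST(A) (the right-hand side is nullable), so add FOLLOW(T) = { $, 'c', 'n' }
PREDICT(T → A) = { $, 'c', 'n' }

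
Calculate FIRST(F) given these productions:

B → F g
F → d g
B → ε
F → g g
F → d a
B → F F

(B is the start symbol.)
{ 'd', 'g' }

From F → d g:
  - d is a terminal: add 'd' and stop
From F → g g:
  - g is a terminal: add 'g' and stop
From F → d a:
  - d is a terminal: add 'd' and stop

Collecting: FIRST(F) = { 'd', 'g' }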